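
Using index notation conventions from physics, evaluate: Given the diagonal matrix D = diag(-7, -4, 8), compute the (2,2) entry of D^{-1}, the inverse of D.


For a diagonal matrix, the inverse has entries (D^{-1})_{ii} = 1/d_{ii}.
The diagonal entries are: d_{11} = -7, d_{22} = -4, d_{33} = 8
We need (D^{-1})_{22} = 1/d_{22} = 1/-4 = -1/4

-1/4


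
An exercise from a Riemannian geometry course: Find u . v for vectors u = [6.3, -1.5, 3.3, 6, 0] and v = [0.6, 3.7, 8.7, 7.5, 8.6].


The inner product u . v = sum of u_i * v_i.
Term-by-term: 6.3 * 0.6, -1.5 * 3.7, 3.3 * 8.7, 6 * 7.5, 0 * 8.6
Products: 3.78, -5.55, 28.71, 45, 0
Sum = 3.78 + -5.55 + 28.71 + 45 + 0 = 71.94

71.94


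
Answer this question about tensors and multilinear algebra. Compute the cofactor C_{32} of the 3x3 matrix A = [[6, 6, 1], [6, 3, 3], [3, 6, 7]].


To find cofactor C_{32}, delete row 3 and column 2.
The resulting 2x2 submatrix is: [[6, 1], [6, 3]]
Minor M_{32} = 6*3 - 1*6
  = 18 - 6 = 12
Sign = (-1)^(3+2) = (-1)^5 = -1
Cofactor C_{32} = -1 * 12 = -12

-12


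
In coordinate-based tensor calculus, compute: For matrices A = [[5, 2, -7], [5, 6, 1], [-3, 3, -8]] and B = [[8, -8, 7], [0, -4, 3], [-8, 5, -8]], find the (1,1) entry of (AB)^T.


(AB)^T_{ij} = (AB)_{ji} = sum_k A_{jk} B_{ki}.
For i=1, j=1 we need (AB)_{11}:
A_{11} * B_{11} = 5 * 8 = 40
A_{12} * B_{21} = 2 * 0 = 0
A_{13} * B_{31} = -7 * -8 = 56
Sum = 40 + 0 + 56 = 96

96


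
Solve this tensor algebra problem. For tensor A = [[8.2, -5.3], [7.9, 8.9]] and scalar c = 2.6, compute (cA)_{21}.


Scalar multiplication: (cA)_{ij} = c * A_{ij}.
c = 2.6
A_{21} = 7.9
(cA)_{21} = 2.6 * 7.9 = 20.54

20.54


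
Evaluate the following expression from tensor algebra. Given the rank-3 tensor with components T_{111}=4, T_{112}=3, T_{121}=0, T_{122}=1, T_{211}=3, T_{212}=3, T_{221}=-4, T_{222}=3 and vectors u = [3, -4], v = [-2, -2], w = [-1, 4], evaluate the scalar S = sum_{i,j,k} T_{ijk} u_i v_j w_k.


S = sum over i,j,k of T_{ijk} u_i v_j w_k. Expanding all 8 terms:
T_{111}*u_1*v_1*w_1 = 4*3*-2*-1 = 24  (running total: 24)
T_{112}*u_1*v_1*w_2 = 3*3*-2*4 = -72  (running total: -48)
T_{121}*u_1*v_2*w_1 = 0*3*-2*-1 = 0  (running total: -48)
T_{122}*u_1*v_2*w_2 = 1*3*-2*4 = -24  (running total: -72)
T_{211}*u_2*v_1*w_1 = 3*-4*-2*-1 = -24  (running total: -96)
T_{212}*u_2*v_1*w_2 = 3*-4*-2*4 = 96  (running total: 0)
T_{221}*u_2*v_2*w_1 = -4*-4*-2*-1 = 32  (running total: 32)
T_{222}*u_2*v_2*w_2 = 3*-4*-2*4 = 96  (running total: 128)
S = 128

128


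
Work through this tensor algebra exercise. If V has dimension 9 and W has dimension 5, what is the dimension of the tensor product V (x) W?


The dimension of a tensor product is the product of dimensions.
dim(V) = 9, dim(W) = 5
dim(V (x) W) = 9 * 5 = 45

45


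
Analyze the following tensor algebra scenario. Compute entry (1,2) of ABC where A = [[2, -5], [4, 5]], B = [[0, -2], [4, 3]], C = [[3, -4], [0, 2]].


(ABC)_{12} = sum_m (AB)_{1m} C_{m2}. First compute row 1 of AB.
(AB)_{11} = 2*0 + -5*4 = -20
(AB)_{12} = 2*-2 + -5*3 = -19
Now contract with column 2 of C:
(AB)_{11} * C_{12} = -20 * -4 = 80
(AB)_{12} * C_{22} = -19 * 2 = -38
(ABC)_{12} = 80 + -38 = 42

42


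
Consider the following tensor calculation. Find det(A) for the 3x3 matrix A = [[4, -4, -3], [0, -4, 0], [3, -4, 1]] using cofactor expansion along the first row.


Expanding along the first row, det(A) = a11*M_11 - a12*M_12 + a13*M_13, where M_1j is the (1,j) minor.
Minor M_11 = -4*1 - 0*-4 = -4
Minor M_12 = 0*1 - 0*3 = 0
Minor M_13 = 0*-4 - -4*3 = 12
det = 4*(-4) - -4*(0) + -3*(12)
    = -16 - 0 + -36
    = -52

-52


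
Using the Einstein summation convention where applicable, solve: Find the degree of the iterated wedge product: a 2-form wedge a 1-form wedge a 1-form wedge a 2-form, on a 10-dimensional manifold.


The degree of a wedge product is the sum of the degrees of the individual forms.
Degrees: 2, 1, 1, 2
Total degree = 2 + 1 + 1 + 2 = 6

6


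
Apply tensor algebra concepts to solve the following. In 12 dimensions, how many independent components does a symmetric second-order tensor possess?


A symmetric rank-2 tensor in d dimensions has d(d+1)/2 independent components.
d = 12
d(d+1)/2 = 12 * 13 / 2 = 156 / 2 = 78

78


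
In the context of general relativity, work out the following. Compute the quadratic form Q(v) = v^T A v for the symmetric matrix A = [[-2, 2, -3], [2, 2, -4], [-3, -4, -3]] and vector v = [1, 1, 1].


First compute Av:
(Av)_1 = -2*1 + 2*1 + -3*1 = -3
(Av)_2 = 2*1 + 2*1 + -4*1 = 0
(Av)_3 = -3*1 + -4*1 + -3*1 = -10
Av = [-3, 0, -10]
Then v^T (Av) = 1*-3 + 1*0 + 1*-10
= -3 + 0 + -10 = -13

-13


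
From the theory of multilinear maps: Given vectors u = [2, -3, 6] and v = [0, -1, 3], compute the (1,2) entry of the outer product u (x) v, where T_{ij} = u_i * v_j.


The outer product entry T_{ij} = u_i * v_j.
We need i=1, j=2.
u_1 = 2, v_2 = -1
T_{1,2} = 2 * -1 = -2

-2


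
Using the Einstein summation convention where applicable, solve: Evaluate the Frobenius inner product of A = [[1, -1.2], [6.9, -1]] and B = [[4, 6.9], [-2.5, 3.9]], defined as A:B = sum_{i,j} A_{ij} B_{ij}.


A:B = sum over all i,j of A_{ij} * B_{ij}.
Row 1: 1*4=4, -1.2*6.9=-8.28 => row sum = -4.28
Row 2: 6.9*-2.5=-17.25, -1*3.9=-3.9 => row sum = -21.15
Total = -4.28 + -21.15 = -25.43

-25.43


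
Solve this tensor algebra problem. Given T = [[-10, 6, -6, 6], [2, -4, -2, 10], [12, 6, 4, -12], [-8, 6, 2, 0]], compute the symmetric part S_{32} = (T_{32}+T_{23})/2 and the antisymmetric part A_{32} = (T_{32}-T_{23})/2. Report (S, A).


T_{32} = 6
T_{23} = -2
S_{32} = (6 + -2)/2 = 4/2 = 2
A_{32} = (6 - -2)/2 = 8/2 = 4
Check: S + A = 2 + 4 = 6 = T_{32}.

(2, 4)


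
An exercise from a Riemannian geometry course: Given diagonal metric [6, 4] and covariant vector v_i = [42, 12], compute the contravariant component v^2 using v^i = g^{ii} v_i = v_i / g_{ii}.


To raise an index with a diagonal metric: v^i = v_i / g_{ii}.
For index 2: v_2 = 12, g_{22} = 4
v^2 = 12 / 4 = 3

3


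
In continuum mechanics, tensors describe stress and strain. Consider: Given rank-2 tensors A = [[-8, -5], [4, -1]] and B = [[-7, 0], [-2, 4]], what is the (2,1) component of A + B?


Tensor addition is component-wise: (A + B)_{ij} = A_{ij} + B_{ij}.
A_{21} = 4
B_{21} = -2
(A + B)_{21} = 4 + -2 = 2

2


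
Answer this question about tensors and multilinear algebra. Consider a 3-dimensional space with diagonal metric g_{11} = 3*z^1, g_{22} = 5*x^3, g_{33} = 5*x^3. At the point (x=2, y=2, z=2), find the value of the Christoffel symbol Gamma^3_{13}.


For a diagonal metric, Gamma^k_{ij} = (1/2) g^{kk} (dg_{ik}/dx_j + dg_{jk}/dx_i - dg_{ij}/dx_k).
The metric is diagonal, so g_{ab} = 0 for a != b.
At the given point: g_{11} = 6, g_{22} = 40, g_{33} = 40
g^{33} = 1/40
dg_{13}/dx_3 = 0 (off-diagonal)
dg_{33}/dx_1 = dg_{33}/dx_1 = 60
dg_{13}/dx_3 = 0 (off-diagonal)
Numerator = 0 + 60 - 0 = 60
Gamma^3_{13} = 60 / (2 * 40) = 3/4

3/4


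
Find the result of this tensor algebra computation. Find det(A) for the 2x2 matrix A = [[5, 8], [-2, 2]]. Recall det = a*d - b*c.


For a 2x2 matrix [[a, b], [c, d]], det = a*d - b*c.
a = 5, b = 8, c = -2, d = 2
a*d = 5 * 2 = 10
b*c = 8 * -2 = -16
det = 10 - -16 = 26

26


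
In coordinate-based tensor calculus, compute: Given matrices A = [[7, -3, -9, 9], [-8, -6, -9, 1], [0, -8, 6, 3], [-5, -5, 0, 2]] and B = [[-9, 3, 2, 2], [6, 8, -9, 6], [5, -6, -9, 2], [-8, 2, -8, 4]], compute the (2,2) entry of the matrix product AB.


(AB)_{ij} = sum_k A_{ik} B_{kj}.
For i=2, j=2:
A_{21} * B_{12} = -8 * 3 = -24
A_{22} * B_{22} = -6 * 8 = -48
A_{23} * B_{32} = -9 * -6 = 54
A_{24} * B_{42} = 1 * 2 = 2
Sum = -24 + -48 + 54 + 2 = -16

-16


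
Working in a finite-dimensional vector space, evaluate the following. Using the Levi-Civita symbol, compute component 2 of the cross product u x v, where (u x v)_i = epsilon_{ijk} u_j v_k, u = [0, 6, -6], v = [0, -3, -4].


(u x v)_2 = sum_{j,k} epsilon_{2jk} u_j v_k. Only permutations of (1,2,3) contribute; the two non-zero terms are:
eps_{213} u_1 v_3 = -1 * 0 * -4 = 0
eps_{231} u_3 v_1 = 1 * -6 * 0 = 0
(u x v)_2 = 0

0


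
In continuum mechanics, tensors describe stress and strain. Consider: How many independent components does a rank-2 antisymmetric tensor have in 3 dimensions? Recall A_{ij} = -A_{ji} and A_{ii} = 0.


An antisymmetric rank-2 tensor satisfies A_{ij} = -A_{ji}, so diagonal entries are zero.
The independent components are the upper-triangular entries: C(n, 2) = n(n-1)/2.
n = 3
C(3, 2) = 3 * 2 / 2 = 6 / 2 = 3

3


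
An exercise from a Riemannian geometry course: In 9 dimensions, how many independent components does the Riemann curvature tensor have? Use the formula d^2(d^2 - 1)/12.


The Riemann tensor in d dimensions has d^2(d^2 - 1)/12 independent components.
d = 9, so d^2 = 81
d^2 - 1 = 80
d^2(d^2 - 1) = 81 * 80 = 6480
Divide by 12: 6480 / 12 = 540

540


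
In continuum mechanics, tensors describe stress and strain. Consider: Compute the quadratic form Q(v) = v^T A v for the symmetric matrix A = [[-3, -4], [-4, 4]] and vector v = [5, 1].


First compute Av:
(Av)_1 = -3*5 + -4*1 = -19
(Av)_2 = -4*5 + 4*1 = -16
Av = [-19, -16]
Then v^T (Av) = 5*-19 + 1*-16
= -95 + -16 = -111

-111


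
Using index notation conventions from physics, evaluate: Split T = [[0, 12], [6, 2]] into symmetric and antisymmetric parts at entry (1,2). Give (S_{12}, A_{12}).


T_{12} = 12
T_{21} = 6
S_{12} = (12 + 6)/2 = 18/2 = 9
A_{12} = (12 - 6)/2 = 6/2 = 3
Check: S + A = 9 + 3 = 12 = T_{12}.

(9, 3)


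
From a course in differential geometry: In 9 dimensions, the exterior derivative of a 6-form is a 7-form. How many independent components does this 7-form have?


The exterior derivative of a p-form is a (p+1)-form.
Its number of independent components is C(n, p+1).
n = 9, p+1 = 7
C(9, 7) = 36

36


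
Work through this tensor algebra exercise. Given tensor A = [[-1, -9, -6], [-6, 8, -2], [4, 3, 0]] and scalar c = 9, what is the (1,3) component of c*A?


Scalar multiplication: (cA)_{ij} = c * A_{ij}.
c = 9
A_{13} = -6
(cA)_{13} = 9 * -6 = -54

-54


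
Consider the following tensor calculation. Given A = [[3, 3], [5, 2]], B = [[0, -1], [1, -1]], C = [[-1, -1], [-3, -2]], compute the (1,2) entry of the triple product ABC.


(ABC)_{12} = sum_m (AB)_{1m} C_{m2}. First compute row 1 of AB.
(AB)_{11} = 3*0 + 3*1 = 3
(AB)_{12} = 3*-1 + 3*-1 = -6
Now contract with column 2 of C:
(AB)_{11} * C_{12} = 3 * -1 = -3
(AB)_{12} * C_{22} = -6 * -2 = 12
(ABC)_{12} = -3 + 12 = 9

9


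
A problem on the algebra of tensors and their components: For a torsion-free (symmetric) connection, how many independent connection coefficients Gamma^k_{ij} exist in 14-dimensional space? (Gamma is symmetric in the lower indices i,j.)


Christoffel symbols Gamma^k_{ij} are symmetric in i,j, so there are d * d(d+1)/2 independent symbols.
d = 14
d(d+1)/2 = 14 * 15 / 2 = 105
Total = 14 * 105 = 1470

1470


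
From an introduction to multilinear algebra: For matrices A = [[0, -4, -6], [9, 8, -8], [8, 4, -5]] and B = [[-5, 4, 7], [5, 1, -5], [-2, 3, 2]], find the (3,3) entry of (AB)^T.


(AB)^T_{ij} = (AB)_{ji} = sum_k A_{jk} B_{ki}.
For i=3, j=3 we need (AB)_{33}:
A_{31} * B_{13} = 8 * 7 = 56
A_{32} * B_{23} = 4 * -5 = -20
A_{33} * B_{33} = -5 * 2 = -10
Sum = 56 + -20 + -10 = 26

26


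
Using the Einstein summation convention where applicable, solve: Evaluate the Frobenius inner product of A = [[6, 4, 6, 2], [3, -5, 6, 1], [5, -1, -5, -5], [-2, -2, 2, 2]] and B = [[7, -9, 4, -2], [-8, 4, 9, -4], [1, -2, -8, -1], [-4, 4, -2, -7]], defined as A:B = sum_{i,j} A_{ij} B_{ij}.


A:B = sum over all i,j of A_{ij} * B_{ij}.
Row 1: 6*7=42, 4*-9=-36, 6*4=24, 2*-2=-4 => row sum = 26
Row 2: 3*-8=-24, -5*4=-20, 6*9=54, 1*-4=-4 => row sum = 6
Row 3: 5*1=5, -1*-2=2, -5*-8=40, -5*-1=5 => row sum = 52
Row 4: -2*-4=8, -2*4=-8, 2*-2=-4, 2*-7=-14 => row sum = -18
Total = 26 + 6 + 52 + -18 = 66

66


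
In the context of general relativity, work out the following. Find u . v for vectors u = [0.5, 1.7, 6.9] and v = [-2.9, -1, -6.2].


The inner product u . v = sum of u_i * v_i.
Term-by-term: 0.5 * -2.9, 1.7 * -1, 6.9 * -6.2
Products: -1.45, -1.7, -42.78
Sum = -1.45 + -1.7 + -42.78 = -45.93

-45.93


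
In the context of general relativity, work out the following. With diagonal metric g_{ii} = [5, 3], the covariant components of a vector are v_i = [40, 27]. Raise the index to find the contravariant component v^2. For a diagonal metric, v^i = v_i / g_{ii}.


To raise an index with a diagonal metric: v^i = v_i / g_{ii}.
For index 2: v_2 = 27, g_{22} = 3
v^2 = 27 / 3 = 9

9


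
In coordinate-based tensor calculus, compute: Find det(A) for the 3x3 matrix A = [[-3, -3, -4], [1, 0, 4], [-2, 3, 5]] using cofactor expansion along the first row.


Expanding along the first row, det(A) = a11*M_11 - a12*M_12 + a13*M_13, where M_1j is the (1,j) minor.
Minor M_11 = 0*5 - 4*3 = -12
Minor M_12 = 1*5 - 4*-2 = 13
Minor M_13 = 1*3 - 0*-2 = 3
det = -3*(-12) - -3*(13) + -4*(3)
    = 36 - -39 + -12
    = 63

63


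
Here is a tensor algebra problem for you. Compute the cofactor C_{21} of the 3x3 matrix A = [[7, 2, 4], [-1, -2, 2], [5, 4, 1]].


To find cofactor C_{21}, delete row 2 and column 1.
The resulting 2x2 submatrix is: [[2, 4], [4, 1]]
Minor M_{21} = 2*1 - 4*4
  = 2 - 16 = -14
Sign = (-1)^(2+1) = (-1)^3 = -1
Cofactor C_{21} = -1 * -14 = 14

14


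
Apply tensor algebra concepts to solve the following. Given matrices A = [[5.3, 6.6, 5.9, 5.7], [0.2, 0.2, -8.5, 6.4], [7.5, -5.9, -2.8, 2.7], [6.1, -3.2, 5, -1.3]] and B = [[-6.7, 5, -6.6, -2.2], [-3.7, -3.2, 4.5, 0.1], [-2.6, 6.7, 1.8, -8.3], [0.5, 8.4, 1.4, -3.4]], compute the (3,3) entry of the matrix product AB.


(AB)_{ij} = sum_k A_{ik} B_{kj}.
For i=3, j=3:
A_{31} * B_{13} = 7.5 * -6.6 = -49.5
A_{32} * B_{23} = -5.9 * 4.5 = -26.55
A_{33} * B_{33} = -2.8 * 1.8 = -5.04
A_{34} * B_{43} = 2.7 * 1.4 = 3.78
Sum = -49.5 + -26.55 + -5.04 + 3.78 = -77.31

-77.31


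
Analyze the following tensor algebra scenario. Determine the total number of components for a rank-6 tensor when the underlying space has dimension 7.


The number of components of a rank-r tensor in d dimensions is d^r.
Here d = 7 and r = 6.
7^6 = 117649

117649


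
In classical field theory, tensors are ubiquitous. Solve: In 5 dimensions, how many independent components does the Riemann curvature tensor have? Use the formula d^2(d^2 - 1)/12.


The Riemann tensor in d dimensions has d^2(d^2 - 1)/12 independent components.
d = 5, so d^2 = 25
d^2 - 1 = 24
d^2(d^2 - 1) = 25 * 24 = 600
Divide by 12: 600 / 12 = 50

50


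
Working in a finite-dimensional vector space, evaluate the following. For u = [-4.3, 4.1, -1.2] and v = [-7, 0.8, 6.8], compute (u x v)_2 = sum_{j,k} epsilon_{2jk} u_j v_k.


(u x v)_2 = sum_{j,k} epsilon_{2jk} u_j v_k. Only permutations of (1,2,3) contribute; the two non-zero terms are:
eps_{213} u_1 v_3 = -1 * -4.3 * 6.8 = 29.24
eps_{231} u_3 v_1 = 1 * -1.2 * -7 = 8.4
(u x v)_2 = 37.64

37.64


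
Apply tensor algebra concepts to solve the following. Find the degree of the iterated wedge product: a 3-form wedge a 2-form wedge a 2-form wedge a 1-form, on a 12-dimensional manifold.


The degree of a wedge product is the sum of the degrees of the individual forms.
Degrees: 3, 2, 2, 1
Total degree = 3 + 2 + 2 + 1 = 8

8


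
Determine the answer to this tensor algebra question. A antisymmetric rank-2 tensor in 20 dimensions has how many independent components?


A antisymmetric rank-2 tensor in d dimensions has d(d-1)/2 independent components.
d = 20
d(d-1)/2 = 20 * 19 / 2 = 380 / 2 = 190

190


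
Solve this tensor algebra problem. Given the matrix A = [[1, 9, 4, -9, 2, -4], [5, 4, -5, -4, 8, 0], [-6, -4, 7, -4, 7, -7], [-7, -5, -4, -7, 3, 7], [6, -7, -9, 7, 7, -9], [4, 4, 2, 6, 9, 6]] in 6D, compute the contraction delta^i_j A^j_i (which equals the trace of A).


The contraction (trace) of a rank-2 tensor is the sum of its diagonal elements.
Diagonal entries: A[1,1] = 1, A[2,2] = 4, A[3,3] = 7, A[4,4] = -7, A[5,5] = 7, A[6,6] = 6
Tr(A) = 1 + 4 + 7 + -7 + 7 + 6 = 18

18


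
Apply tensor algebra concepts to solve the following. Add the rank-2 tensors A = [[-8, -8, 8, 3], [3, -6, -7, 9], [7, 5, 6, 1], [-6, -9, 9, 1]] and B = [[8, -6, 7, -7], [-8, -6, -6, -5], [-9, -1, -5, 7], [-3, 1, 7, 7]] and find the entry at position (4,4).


Tensor addition is component-wise: (A + B)_{ij} = A_{ij} + B_{ij}.
A_{44} = 1
B_{44} = 7
(A + B)_{44} = 1 + 7 = 8

8


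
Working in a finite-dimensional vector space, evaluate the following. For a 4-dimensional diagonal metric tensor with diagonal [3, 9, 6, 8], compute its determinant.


For a diagonal metric, the determinant is the product of diagonal entries.
Diagonal entries: 3, 9, 6, 8
det(g) = 3 * 9 * 6 * 8 = 1296

1296


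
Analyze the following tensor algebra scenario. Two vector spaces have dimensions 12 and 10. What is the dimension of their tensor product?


The dimension of a tensor product is the product of dimensions.
dim(V) = 12, dim(W) = 10
dim(V (x) W) = 12 * 10 = 120

120


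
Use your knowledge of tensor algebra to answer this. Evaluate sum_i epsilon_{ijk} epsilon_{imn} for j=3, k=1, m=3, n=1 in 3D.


Using the identity: epsilon_{ijk} epsilon_{imn} = delta_{jm} delta_{kn} - delta_{jn} delta_{km}.
delta_{33} = 1
delta_{11} = 1
delta_{31} = 0
delta_{13} = 0
Result = 1 * 1 - 0 * 0 = 1 - 0 = 1

1


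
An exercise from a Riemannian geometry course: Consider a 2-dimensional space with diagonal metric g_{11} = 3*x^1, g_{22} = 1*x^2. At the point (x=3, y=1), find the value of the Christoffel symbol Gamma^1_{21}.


For a diagonal metric, Gamma^k_{ij} = (1/2) g^{kk} (dg_{ik}/dx_j + dg_{jk}/dx_i - dg_{ij}/dx_k).
The metric is diagonal, so g_{ab} = 0 for a != b.
At the given point: g_{11} = 9, g_{22} = 9
g^{11} = 1/9
dg_{21}/dx_1 = 0 (off-diagonal)
dg_{11}/dx_2 = dg_{11}/dx_2 = 0
dg_{21}/dx_1 = 0 (off-diagonal)
Numerator = 0 + 0 - 0 = 0
Gamma^1_{21} = 0 / (2 * 9) = 0

0


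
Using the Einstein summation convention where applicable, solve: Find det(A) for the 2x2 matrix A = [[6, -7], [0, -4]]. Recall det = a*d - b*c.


For a 2x2 matrix [[a, b], [c, d]], det = a*d - b*c.
a = 6, b = -7, c = 0, d = -4
a*d = 6 * -4 = -24
b*c = -7 * 0 = 0
det = -24 - 0 = -24

-24


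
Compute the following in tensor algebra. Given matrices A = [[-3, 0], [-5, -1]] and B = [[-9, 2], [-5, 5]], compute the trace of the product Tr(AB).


Tr(AB) = sum_i (AB)_{ii} where (AB)_{ii} = sum_k A_{ik} B_{ki}.
(AB)_{11} = -3*-9 + 0*-5 = 27
(AB)_{22} = -5*2 + -1*5 = -15
Tr(AB) = 27 + -15 = 12

12


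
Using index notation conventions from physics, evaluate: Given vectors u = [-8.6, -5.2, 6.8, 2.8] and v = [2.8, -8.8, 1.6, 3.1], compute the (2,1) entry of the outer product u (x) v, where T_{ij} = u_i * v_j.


The outer product entry T_{ij} = u_i * v_j.
We need i=2, j=1.
u_2 = -5.2, v_1 = 2.8
T_{2,1} = -5.2 * 2.8 = -14.56

-14.56


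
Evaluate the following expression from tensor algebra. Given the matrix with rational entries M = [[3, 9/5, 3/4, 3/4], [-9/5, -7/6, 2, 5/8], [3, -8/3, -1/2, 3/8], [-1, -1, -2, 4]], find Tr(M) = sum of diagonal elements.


The trace is the sum of diagonal entries.
Diagonal: M[1,1] = 3, M[2,2] = -7/6, M[3,3] = -1/2, M[4,4] = 4
Tr(M) = 3 + -7/6 + -1/2 + 4
Computing step by step:
After adding M[1,1]: 3
After adding M[2,2]: 11/6
After adding M[3,3]: 4/3
After adding M[4,4]: 16/3
Tr(M) = 16/3

16/3


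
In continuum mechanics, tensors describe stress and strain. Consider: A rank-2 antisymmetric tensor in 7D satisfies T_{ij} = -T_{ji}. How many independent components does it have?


An antisymmetric rank-2 tensor satisfies A_{ij} = -A_{ji}, so diagonal entries are zero.
The independent components are the upper-triangular entries: C(n, 2) = n(n-1)/2.
n = 7
C(7, 2) = 7 * 6 / 2 = 42 / 2 = 21

21


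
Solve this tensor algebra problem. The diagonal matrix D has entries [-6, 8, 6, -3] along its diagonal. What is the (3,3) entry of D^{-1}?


For a diagonal matrix, the inverse has entries (D^{-1})_{ii} = 1/d_{ii}.
The diagonal entries are: d_{11} = -6, d_{22} = 8, d_{33} = 6, d_{44} = -3
We need (D^{-1})_{33} = 1/d_{33} = 1/6 = 1/6

1/6


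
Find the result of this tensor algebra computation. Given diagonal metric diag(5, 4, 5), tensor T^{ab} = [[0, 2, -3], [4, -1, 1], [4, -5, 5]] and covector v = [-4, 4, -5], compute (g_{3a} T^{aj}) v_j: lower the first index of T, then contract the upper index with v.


Step 1: lower the first index. For a diagonal metric, g_{ia} T^{aj} = g_{ii} T^{ij} (no sum on i).
g_{33} = 5
S_3{}^1 = 5 * T^{31} = 5 * 4 = 20
S_3{}^2 = 5 * T^{32} = 5 * -5 = -25
S_3{}^3 = 5 * T^{33} = 5 * 5 = 25
Step 2: contract S_3{}^j with v_j.
S_3{}^1 * v_1 = 20 * -4 = -80
S_3{}^2 * v_2 = -25 * 4 = -100
S_3{}^3 * v_3 = 25 * -5 = -125
Result = -80 + -100 + -125 = -305

-305


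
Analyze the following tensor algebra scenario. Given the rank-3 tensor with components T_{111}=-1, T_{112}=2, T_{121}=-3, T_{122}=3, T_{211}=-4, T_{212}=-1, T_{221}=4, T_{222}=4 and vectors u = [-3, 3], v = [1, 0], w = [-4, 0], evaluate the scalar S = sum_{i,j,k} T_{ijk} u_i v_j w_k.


S = sum over i,j,k of T_{ijk} u_i v_j w_k. Expanding all 8 terms:
T_{111}*u_1*v_1*w_1 = -1*-3*1*-4 = -12  (running total: -12)
T_{112}*u_1*v_1*w_2 = 2*-3*1*0 = 0  (running total: -12)
T_{121}*u_1*v_2*w_1 = -3*-3*0*-4 = 0  (running total: -12)
T_{122}*u_1*v_2*w_2 = 3*-3*0*0 = 0  (running total: -12)
T_{211}*u_2*v_1*w_1 = -4*3*1*-4 = 48  (running total: 36)
T_{212}*u_2*v_1*w_2 = -1*3*1*0 = 0  (running total: 36)
T_{221}*u_2*v_2*w_1 = 4*3*0*-4 = 0  (running total: 36)
T_{222}*u_2*v_2*w_2 = 4*3*0*0 = 0  (running total: 36)
S = 36

36


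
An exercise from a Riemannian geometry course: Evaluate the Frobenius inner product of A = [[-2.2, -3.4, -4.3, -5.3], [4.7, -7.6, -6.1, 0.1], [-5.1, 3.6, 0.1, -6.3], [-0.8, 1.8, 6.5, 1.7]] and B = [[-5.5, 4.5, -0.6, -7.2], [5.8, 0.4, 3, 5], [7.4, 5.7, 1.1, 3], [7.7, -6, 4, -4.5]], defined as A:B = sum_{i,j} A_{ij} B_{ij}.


A:B = sum over all i,j of A_{ij} * B_{ij}.
Row 1: -2.2*-5.5=12.1, -3.4*4.5=-15.3, -4.3*-0.6=2.58, -5.3*-7.2=38.16 => row sum = 37.54
Row 2: 4.7*5.8=27.26, -7.6*0.4=-3.04, -6.1*3=-18.3, 0.1*5=0.5 => row sum = 6.42
Row 3: -5.1*7.4=-37.74, 3.6*5.7=20.52, 0.1*1.1=0.11, -6.3*3=-18.9 => row sum = -36.01
Row 4: -0.8*7.7=-6.16, 1.8*-6=-10.8, 6.5*4=26, 1.7*-4.5=-7.65 => row sum = 1.39
Total = 37.54 + 6.42 + -36.01 + 1.39 = 9.34

9.34


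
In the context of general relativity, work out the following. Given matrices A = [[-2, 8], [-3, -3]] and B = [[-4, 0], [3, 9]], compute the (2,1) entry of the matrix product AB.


(AB)_{ij} = sum_k A_{ik} B_{kj}.
For i=2, j=1:
A_{21} * B_{11} = -3 * -4 = 12
A_{22} * B_{21} = -3 * 3 = -9
Sum = 12 + -9 = 3

3


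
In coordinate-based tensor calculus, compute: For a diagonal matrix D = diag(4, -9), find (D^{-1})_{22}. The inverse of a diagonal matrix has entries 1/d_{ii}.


For a diagonal matrix, the inverse has entries (D^{-1})_{ii} = 1/d_{ii}.
The diagonal entries are: d_{11} = 4, d_{22} = -9
We need (D^{-1})_{22} = 1/d_{22} = 1/-9 = -1/9

-1/9


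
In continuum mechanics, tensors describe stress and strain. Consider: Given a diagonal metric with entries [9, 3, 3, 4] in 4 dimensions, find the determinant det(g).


For a diagonal metric, the determinant is the product of diagonal entries.
Diagonal entries: 9, 3, 3, 4
det(g) = 9 * 3 * 3 * 4 = 324

324


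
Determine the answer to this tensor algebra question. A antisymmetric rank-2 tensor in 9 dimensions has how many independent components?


A antisymmetric rank-2 tensor in d dimensions has d(d-1)/2 independent components.
d = 9
d(d-1)/2 = 9 * 8 / 2 = 72 / 2 = 36

36


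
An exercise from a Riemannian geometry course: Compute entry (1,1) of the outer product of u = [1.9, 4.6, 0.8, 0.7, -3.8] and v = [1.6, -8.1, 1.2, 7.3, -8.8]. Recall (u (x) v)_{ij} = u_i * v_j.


The outer product entry T_{ij} = u_i * v_j.
We need i=1, j=1.
u_1 = 1.9, v_1 = 1.6
T_{1,1} = 1.9 * 1.6 = 3.04

3.04


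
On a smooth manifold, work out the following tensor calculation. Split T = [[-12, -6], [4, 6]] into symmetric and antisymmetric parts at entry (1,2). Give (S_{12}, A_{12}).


T_{12} = -6
T_{21} = 4
S_{12} = (-6 + 4)/2 = -2/2 = -1
A_{12} = (-6 - 4)/2 = -10/2 = -5
Check: S + A = -1 + -5 = -6 = T_{12}.

(-1, -5)


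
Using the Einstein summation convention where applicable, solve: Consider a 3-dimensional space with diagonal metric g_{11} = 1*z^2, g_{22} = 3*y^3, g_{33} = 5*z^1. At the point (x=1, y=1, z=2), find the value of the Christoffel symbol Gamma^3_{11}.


For a diagonal metric, Gamma^k_{ij} = (1/2) g^{kk} (dg_{ik}/dx_j + dg_{jk}/dx_i - dg_{ij}/dx_k).
The metric is diagonal, so g_{ab} = 0 for a != b.
At the given point: g_{11} = 4, g_{22} = 3, g_{33} = 10
g^{33} = 1/10
dg_{13}/dx_1 = 0 (off-diagonal)
dg_{13}/dx_1 = 0 (off-diagonal)
dg_{11}/dx_3 = dg_{11}/dx_3 = 4
Numerator = 0 + 0 - 4 = -4
Gamma^3_{11} = -4 / (2 * 10) = -1/5

-1/5


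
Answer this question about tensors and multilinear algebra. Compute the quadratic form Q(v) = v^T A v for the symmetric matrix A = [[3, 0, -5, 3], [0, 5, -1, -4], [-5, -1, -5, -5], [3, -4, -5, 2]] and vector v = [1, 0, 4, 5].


First compute Av:
(Av)_1 = 3*1 + 0*0 + -5*4 + 3*5 = -2
(Av)_2 = 0*1 + 5*0 + -1*4 + -4*5 = -24
(Av)_3 = -5*1 + -1*0 + -5*4 + -5*5 = -50
(Av)_4 = 3*1 + -4*0 + -5*4 + 2*5 = -7
Av = [-2, -24, -50, -7]
Then v^T (Av) = 1*-2 + 0*-24 + 4*-50 + 5*-7
= -2 + 0 + -200 + -35 = -237

-237


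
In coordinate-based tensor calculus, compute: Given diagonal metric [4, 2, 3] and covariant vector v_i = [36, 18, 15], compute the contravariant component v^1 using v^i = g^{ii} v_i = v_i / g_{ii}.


To raise an index with a diagonal metric: v^i = v_i / g_{ii}.
For index 1: v_1 = 36, g_{11} = 4
v^1 = 36 / 4 = 9

9


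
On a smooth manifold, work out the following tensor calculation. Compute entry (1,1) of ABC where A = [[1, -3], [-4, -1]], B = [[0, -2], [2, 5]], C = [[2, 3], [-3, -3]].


(ABC)_{11} = sum_m (AB)_{1m} C_{m1}. First compute row 1 of AB.
(AB)_{11} = 1*0 + -3*2 = -6
(AB)_{12} = 1*-2 + -3*5 = -17
Now contract with column 1 of C:
(AB)_{11} * C_{11} = -6 * 2 = -12
(AB)_{12} * C_{21} = -17 * -3 = 51
(ABC)_{11} = -12 + 51 = 39

39


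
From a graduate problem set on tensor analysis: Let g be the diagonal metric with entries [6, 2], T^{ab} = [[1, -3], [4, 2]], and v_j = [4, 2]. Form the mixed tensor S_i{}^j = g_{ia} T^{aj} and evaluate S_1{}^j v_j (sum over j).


Step 1: lower the first index. For a diagonal metric, g_{ia} T^{aj} = g_{ii} T^{ij} (no sum on i).
g_{11} = 6
S_1{}^1 = 6 * T^{11} = 6 * 1 = 6
S_1{}^2 = 6 * T^{12} = 6 * -3 = -18
Step 2: contract S_1{}^j with v_j.
S_1{}^1 * v_1 = 6 * 4 = 24
S_1{}^2 * v_2 = -18 * 2 = -36
Result = 24 + -36 = -12

-12


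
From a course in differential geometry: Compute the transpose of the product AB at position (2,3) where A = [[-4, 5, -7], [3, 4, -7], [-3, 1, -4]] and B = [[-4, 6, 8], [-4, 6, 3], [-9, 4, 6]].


(AB)^T_{ij} = (AB)_{ji} = sum_k A_{jk} B_{ki}.
For i=2, j=3 we need (AB)_{32}:
A_{31} * B_{12} = -3 * 6 = -18
A_{32} * B_{22} = 1 * 6 = 6
A_{33} * B_{32} = -4 * 4 = -16
Sum = -18 + 6 + -16 = -28

-28


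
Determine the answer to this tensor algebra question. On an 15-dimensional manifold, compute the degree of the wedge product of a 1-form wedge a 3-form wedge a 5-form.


The degree of a wedge product is the sum of the degrees of the individual forms.
Degrees: 1, 3, 5
Total degree = 1 + 3 + 5 = 9

9


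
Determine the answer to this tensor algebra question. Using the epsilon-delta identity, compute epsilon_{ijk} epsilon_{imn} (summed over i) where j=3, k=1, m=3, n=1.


Using the identity: epsilon_{ijk} epsilon_{imn} = delta_{jm} delta_{kn} - delta_{jn} delta_{km}.
delta_{33} = 1
delta_{11} = 1
delta_{31} = 0
delta_{13} = 0
Result = 1 * 1 - 0 * 0 = 1 - 0 = 1

1


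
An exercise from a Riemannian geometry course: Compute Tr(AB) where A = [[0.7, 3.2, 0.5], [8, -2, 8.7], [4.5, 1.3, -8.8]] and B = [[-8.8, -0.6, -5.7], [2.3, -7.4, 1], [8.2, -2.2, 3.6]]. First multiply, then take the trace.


Tr(AB) = sum_i (AB)_{ii} where (AB)_{ii} = sum_k A_{ik} B_{ki}.
(AB)_{11} = 0.7*-8.8 + 3.2*2.3 + 0.5*8.2 = 5.3
(AB)_{22} = 8*-0.6 + -2*-7.4 + 8.7*-2.2 = -9.14
(AB)_{33} = 4.5*-5.7 + 1.3*1 + -8.8*3.6 = -56.03
Tr(AB) = 5.3 + -9.14 + -56.03 = -59.87

-59.87


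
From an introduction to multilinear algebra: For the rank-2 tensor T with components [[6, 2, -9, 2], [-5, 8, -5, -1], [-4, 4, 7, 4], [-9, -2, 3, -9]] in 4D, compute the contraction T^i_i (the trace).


The contraction (trace) of a rank-2 tensor is the sum of its diagonal elements.
Diagonal entries: A[1,1] = 6, A[2,2] = 8, A[3,3] = 7, A[4,4] = -9
Tr(A) = 6 + 8 + 7 + -9 = 12

12


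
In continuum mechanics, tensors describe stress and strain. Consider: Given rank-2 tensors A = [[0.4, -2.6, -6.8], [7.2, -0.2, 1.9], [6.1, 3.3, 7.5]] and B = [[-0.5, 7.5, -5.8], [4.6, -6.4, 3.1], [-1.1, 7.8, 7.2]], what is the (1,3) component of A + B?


Tensor addition is component-wise: (A + B)_{ij} = A_{ij} + B_{ij}.
A_{13} = -6.8
B_{13} = -5.8
(A + B)_{13} = -6.8 + -5.8 = -12.6

-12.6


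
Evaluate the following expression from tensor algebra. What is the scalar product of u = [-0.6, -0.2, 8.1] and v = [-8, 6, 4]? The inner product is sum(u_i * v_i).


The inner product u . v = sum of u_i * v_i.
Term-by-term: -0.6 * -8, -0.2 * 6, 8.1 * 4
Products: 4.8, -1.2, 32.4
Sum = 4.8 + -1.2 + 32.4 = 36

36


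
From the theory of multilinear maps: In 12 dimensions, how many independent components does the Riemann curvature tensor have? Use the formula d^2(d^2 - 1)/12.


The Riemann tensor in d dimensions has d^2(d^2 - 1)/12 independent components.
d = 12, so d^2 = 144
d^2 - 1 = 143
d^2(d^2 - 1) = 144 * 143 = 20592
Divide by 12: 20592 / 12 = 1716

1716


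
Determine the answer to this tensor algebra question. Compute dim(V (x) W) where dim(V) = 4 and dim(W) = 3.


The dimension of a tensor product is the product of dimensions.
dim(V) = 4, dim(W) = 3
dim(V (x) W) = 4 * 3 = 12

12


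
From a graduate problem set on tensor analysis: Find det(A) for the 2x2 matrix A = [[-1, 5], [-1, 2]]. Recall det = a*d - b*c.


For a 2x2 matrix [[a, b], [c, d]], det = a*d - b*c.
a = -1, b = 5, c = -1, d = 2
a*d = -1 * 2 = -2
b*c = 5 * -1 = -5
det = -2 - -5 = 3

3


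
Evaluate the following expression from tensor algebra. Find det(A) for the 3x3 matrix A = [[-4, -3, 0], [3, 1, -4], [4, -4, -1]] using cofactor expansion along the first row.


Expanding along the first row, det(A) = a11*M_11 - a12*M_12 + a13*M_13, where M_1j is the (1,j) minor.
Minor M_11 = 1*-1 - -4*-4 = -17
Minor M_12 = 3*-1 - -4*4 = 13
Minor M_13 = 3*-4 - 1*4 = -16
det = -4*(-17) - -3*(13) + 0*(-16)
    = 68 - -39 + 0
    = 107

107


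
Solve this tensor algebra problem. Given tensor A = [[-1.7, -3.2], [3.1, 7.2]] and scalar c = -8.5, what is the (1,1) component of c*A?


Scalar multiplication: (cA)_{ij} = c * A_{ij}.
c = -8.5
A_{11} = -1.7
(cA)_{11} = -8.5 * -1.7 = 14.45

14.45


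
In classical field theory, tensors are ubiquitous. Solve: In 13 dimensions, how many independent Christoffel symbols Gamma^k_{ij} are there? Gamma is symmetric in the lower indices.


Christoffel symbols Gamma^k_{ij} are symmetric in i,j, so there are d * d(d+1)/2 independent symbols.
d = 13
d(d+1)/2 = 13 * 14 / 2 = 91
Total = 13 * 91 = 1183

1183


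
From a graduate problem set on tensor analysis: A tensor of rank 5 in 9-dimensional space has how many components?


The number of components of a rank-r tensor in d dimensions is d^r.
Here d = 9 and r = 5.
9^5 = 59049

59049


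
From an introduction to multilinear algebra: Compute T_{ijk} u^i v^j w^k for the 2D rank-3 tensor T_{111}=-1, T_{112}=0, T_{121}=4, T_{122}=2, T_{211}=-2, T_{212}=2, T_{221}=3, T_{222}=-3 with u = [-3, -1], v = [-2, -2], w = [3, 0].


S = sum over i,j,k of T_{ijk} u_i v_j w_k. Expanding all 8 terms:
T_{111}*u_1*v_1*w_1 = -1*-3*-2*3 = -18  (running total: -18)
T_{112}*u_1*v_1*w_2 = 0*-3*-2*0 = 0  (running total: -18)
T_{121}*u_1*v_2*w_1 = 4*-3*-2*3 = 72  (running total: 54)
T_{122}*u_1*v_2*w_2 = 2*-3*-2*0 = 0  (running total: 54)
T_{211}*u_2*v_1*w_1 = -2*-1*-2*3 = -12  (running total: 42)
T_{212}*u_2*v_1*w_2 = 2*-1*-2*0 = 0  (running total: 42)
T_{221}*u_2*v_2*w_1 = 3*-1*-2*3 = 18  (running total: 60)
T_{222}*u_2*v_2*w_2 = -3*-1*-2*0 = 0  (running total: 60)
S = 60

60


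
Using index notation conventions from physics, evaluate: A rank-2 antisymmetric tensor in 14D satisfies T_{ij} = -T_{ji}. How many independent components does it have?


An antisymmetric rank-2 tensor satisfies A_{ij} = -A_{ji}, so diagonal entries are zero.
The independent components are the upper-triangular entries: C(n, 2) = n(n-1)/2.
n = 14
C(14, 2) = 14 * 13 / 2 = 182 / 2 = 91

91


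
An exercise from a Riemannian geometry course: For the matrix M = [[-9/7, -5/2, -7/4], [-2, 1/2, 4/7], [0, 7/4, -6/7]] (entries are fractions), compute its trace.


The trace is the sum of diagonal entries.
Diagonal: M[1,1] = -9/7, M[2,2] = 1/2, M[3,3] = -6/7
Tr(M) = -9/7 + 1/2 + -6/7
Computing step by step:
After adding M[1,1]: -9/7
After adding M[2,2]: -11/14
After adding M[3,3]: -23/14
Tr(M) = -23/14

-23/14


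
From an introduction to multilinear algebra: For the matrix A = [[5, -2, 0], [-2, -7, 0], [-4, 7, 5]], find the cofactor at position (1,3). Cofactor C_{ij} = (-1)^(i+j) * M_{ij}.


To find cofactor C_{13}, delete row 1 and column 3.
The resulting 2x2 submatrix is: [[-2, -7], [-4, 7]]
Minor M_{13} = -2*7 - -7*-4
  = -14 - 28 = -42
Sign = (-1)^(1+3) = (-1)^4 = 1
Cofactor C_{13} = 1 * -42 = -42

-42


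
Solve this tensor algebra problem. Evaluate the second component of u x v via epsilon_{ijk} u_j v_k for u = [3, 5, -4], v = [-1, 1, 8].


(u x v)_2 = sum_{j,k} epsilon_{2jk} u_j v_k. Only permutations of (1,2,3) contribute; the two non-zero terms are:
eps_{213} u_1 v_3 = -1 * 3 * 8 = -24
eps_{231} u_3 v_1 = 1 * -4 * -1 = 4
(u x v)_2 = -20

-20


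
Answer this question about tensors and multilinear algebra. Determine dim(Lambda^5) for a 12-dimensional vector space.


The dimension of the space of p-forms on an n-dimensional space is C(n, p).
n = 12, p = 5
C(12, 5) = 12! / (5! * 7!) = 792

792


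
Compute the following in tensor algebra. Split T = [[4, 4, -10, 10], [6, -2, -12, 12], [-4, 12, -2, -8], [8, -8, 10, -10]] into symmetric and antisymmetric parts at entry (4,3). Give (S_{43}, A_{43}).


T_{43} = 10
T_{34} = -8
S_{43} = (10 + -8)/2 = 2/2 = 1
A_{43} = (10 - -8)/2 = 18/2 = 9
Check: S + A = 1 + 9 = 10 = T_{43}.

(1, 9)


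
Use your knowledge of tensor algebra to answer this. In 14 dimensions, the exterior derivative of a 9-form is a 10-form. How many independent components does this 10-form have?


The exterior derivative of a p-form is a (p+1)-form.
Its number of independent components is C(n, p+1).
n = 14, p+1 = 10
C(14, 10) = 1001

1001


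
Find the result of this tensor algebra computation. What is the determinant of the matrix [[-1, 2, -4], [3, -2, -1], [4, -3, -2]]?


Expanding along the first row, det(A) = a11*M_11 - a12*M_12 + a13*M_13, where M_1j is the (1,j) minor.
Minor M_11 = -2*-2 - -1*-3 = 1
Minor M_12 = 3*-2 - -1*4 = -2
Minor M_13 = 3*-3 - -2*4 = -1
det = -1*(1) - 2*(-2) + -4*(-1)
    = -1 - -4 + 4
    = 7

7


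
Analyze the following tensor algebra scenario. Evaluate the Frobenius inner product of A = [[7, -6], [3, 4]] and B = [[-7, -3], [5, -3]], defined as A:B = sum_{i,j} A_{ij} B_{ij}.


A:B = sum over all i,j of A_{ij} * B_{ij}.
Row 1: 7*-7=-49, -6*-3=18 => row sum = -31
Row 2: 3*5=15, 4*-3=-12 => row sum = 3
Total = -31 + 3 = -28

-28


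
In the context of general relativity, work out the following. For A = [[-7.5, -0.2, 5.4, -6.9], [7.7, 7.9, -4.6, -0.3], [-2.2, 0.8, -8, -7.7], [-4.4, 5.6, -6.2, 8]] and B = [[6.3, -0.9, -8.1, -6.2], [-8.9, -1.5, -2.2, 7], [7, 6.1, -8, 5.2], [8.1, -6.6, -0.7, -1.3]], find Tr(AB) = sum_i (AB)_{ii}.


Tr(AB) = sum_i (AB)_{ii} where (AB)_{ii} = sum_k A_{ik} B_{ki}.
(AB)_{11} = -7.5*6.3 + -0.2*-8.9 + 5.4*7 + -6.9*8.1 = -63.56
(AB)_{22} = 7.7*-0.9 + 7.9*-1.5 + -4.6*6.1 + -0.3*-6.6 = -44.86
(AB)_{33} = -2.2*-8.1 + 0.8*-2.2 + -8*-8 + -7.7*-0.7 = 85.45
(AB)_{44} = -4.4*-6.2 + 5.6*7 + -6.2*5.2 + 8*-1.3 = 23.84
Tr(AB) = -63.56 + -44.86 + 85.45 + 23.84 = 0.87

0.87


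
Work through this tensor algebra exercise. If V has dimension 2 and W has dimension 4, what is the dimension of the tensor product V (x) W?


The dimension of a tensor product is the product of dimensions.
dim(V) = 2, dim(W) = 4
dim(V (x) W) = 2 * 4 = 8

8


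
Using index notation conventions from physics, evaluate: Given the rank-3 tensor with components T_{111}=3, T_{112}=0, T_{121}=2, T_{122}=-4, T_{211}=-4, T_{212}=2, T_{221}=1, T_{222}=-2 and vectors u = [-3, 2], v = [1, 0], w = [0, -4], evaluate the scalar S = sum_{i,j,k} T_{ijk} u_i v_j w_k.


S = sum over i,j,k of T_{ijk} u_i v_j w_k. Expanding all 8 terms:
T_{111}*u_1*v_1*w_1 = 3*-3*1*0 = 0  (running total: 0)
T_{112}*u_1*v_1*w_2 = 0*-3*1*-4 = 0  (running total: 0)
T_{121}*u_1*v_2*w_1 = 2*-3*0*0 = 0  (running total: 0)
T_{122}*u_1*v_2*w_2 = -4*-3*0*-4 = 0  (running total: 0)
T_{211}*u_2*v_1*w_1 = -4*2*1*0 = 0  (running total: 0)
T_{212}*u_2*v_1*w_2 = 2*2*1*-4 = -16  (running total: -16)
T_{221}*u_2*v_2*w_1 = 1*2*0*0 = 0  (running total: -16)
T_{222}*u_2*v_2*w_2 = -2*2*0*-4 = 0  (running total: -16)
S = -16

-16


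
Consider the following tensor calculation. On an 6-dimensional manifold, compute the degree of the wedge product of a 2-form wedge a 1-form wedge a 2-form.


The degree of a wedge product is the sum of the degrees of the individual forms.
Degrees: 2, 1, 2
Total degree = 2 + 1 + 2 = 5

5


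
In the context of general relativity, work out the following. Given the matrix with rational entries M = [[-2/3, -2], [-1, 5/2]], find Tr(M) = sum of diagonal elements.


The trace is the sum of diagonal entries.
Diagonal: M[1,1] = -2/3, M[2,2] = 5/2
Tr(M) = -2/3 + 5/2
Computing step by step:
After adding M[1,1]: -2/3
After adding M[2,2]: 11/6
Tr(M) = 11/6

11/6


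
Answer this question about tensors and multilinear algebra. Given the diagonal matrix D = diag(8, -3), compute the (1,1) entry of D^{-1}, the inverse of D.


For a diagonal matrix, the inverse has entries (D^{-1})_{ii} = 1/d_{ii}.
The diagonal entries are: d_{11} = 8, d_{22} = -3
We need (D^{-1})_{11} = 1/d_{11} = 1/8 = 1/8

1/8


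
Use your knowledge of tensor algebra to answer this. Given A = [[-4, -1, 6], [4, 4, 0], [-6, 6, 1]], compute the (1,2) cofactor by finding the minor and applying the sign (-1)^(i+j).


To find cofactor C_{12}, delete row 1 and column 2.
The resulting 2x2 submatrix is: [[4, 0], [-6, 1]]
Minor M_{12} = 4*1 - 0*-6
  = 4 - 0 = 4
Sign = (-1)^(1+2) = (-1)^3 = -1
Cofactor C_{12} = -1 * 4 = -4

-4


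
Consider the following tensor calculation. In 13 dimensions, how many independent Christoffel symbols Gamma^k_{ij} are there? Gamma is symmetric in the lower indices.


Christoffel symbols Gamma^k_{ij} are symmetric in i,j, so there are d * d(d+1)/2 independent symbols.
d = 13
d(d+1)/2 = 13 * 14 / 2 = 91
Total = 13 * 91 = 1183

1183


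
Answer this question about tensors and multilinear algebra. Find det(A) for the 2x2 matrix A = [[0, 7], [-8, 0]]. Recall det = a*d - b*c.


For a 2x2 matrix [[a, b], [c, d]], det = a*d - b*c.
a = 0, b = 7, c = -8, d = 0
a*d = 0 * 0 = 0
b*c = 7 * -8 = -56
det = 0 - -56 = 56

56


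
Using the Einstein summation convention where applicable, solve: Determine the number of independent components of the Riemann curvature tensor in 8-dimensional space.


The Riemann tensor in d dimensions has d^2(d^2 - 1)/12 independent components.
d = 8, so d^2 = 64
d^2 - 1 = 63
d^2(d^2 - 1) = 64 * 63 = 4032
Divide by 12: 4032 / 12 = 336

336


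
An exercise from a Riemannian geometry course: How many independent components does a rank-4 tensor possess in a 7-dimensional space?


The number of components of a rank-r tensor in d dimensions is d^r.
Here d = 7 and r = 4.
7^4 = 2401

2401
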